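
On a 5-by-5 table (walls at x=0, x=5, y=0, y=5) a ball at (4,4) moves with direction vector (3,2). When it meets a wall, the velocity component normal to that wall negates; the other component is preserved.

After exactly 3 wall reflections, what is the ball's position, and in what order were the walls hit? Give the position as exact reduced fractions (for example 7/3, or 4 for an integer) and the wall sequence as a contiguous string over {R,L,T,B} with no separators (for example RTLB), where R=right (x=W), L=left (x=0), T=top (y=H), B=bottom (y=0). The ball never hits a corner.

Final position: (0,2)
Wall sequence: RTL

1. t=1/3 → R at (5,14/3); v=(-3,2)
2. t=1/6 → T at (9/2,5); v=(-3,-2)
3. t=3/2 → L at (0,2); v=(3,-2)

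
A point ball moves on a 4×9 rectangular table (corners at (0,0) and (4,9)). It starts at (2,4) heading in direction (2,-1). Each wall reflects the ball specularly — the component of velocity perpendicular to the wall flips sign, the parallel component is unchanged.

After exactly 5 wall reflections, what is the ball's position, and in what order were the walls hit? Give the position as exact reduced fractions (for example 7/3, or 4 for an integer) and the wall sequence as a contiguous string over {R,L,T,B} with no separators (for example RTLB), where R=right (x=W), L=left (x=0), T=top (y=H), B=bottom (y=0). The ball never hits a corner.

1. t=1 → R at (4,3); v=(-2,-1)
2. t=2 → L at (0,1); v=(2,-1)
3. t=1 → B at (2,0); v=(2,1)
4. t=1 → R at (4,1); v=(-2,1)
5. t=2 → L at (0,3); v=(2,1)

Final position: (0,3)
Wall sequence: RLBRL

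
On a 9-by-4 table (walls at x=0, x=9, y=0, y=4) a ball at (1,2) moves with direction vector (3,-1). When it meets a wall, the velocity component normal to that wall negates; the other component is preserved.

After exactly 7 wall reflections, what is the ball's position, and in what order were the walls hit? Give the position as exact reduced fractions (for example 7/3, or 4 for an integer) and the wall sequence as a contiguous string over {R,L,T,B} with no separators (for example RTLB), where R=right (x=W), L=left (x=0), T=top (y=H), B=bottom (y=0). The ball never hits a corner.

1. t=2 → B at (7,0); v=(3,1)
2. t=2/3 → R at (9,2/3); v=(-3,1)
3. t=3 → L at (0,11/3); v=(3,1)
4. t=1/3 → T at (1,4); v=(3,-1)
5. t=8/3 → R at (9,4/3); v=(-3,-1)
6. t=4/3 → B at (5,0); v=(-3,1)
7. t=5/3 → L at (0,5/3); v=(3,1)

Final position: (0,5/3)
Wall sequence: BRLTRBL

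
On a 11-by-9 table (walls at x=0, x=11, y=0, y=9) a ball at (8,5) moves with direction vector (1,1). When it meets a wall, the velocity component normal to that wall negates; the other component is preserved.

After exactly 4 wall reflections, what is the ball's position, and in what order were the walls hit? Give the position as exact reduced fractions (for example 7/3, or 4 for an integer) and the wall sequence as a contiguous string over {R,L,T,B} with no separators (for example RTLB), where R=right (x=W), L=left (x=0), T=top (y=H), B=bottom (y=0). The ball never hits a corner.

Final position: (0,1)
Wall sequence: RTBL

1. t=3 → R at (11,8); v=(-1,1)
2. t=1 → T at (10,9); v=(-1,-1)
3. t=9 → B at (1,0); v=(-1,1)
4. t=1 → L at (0,1); v=(1,1)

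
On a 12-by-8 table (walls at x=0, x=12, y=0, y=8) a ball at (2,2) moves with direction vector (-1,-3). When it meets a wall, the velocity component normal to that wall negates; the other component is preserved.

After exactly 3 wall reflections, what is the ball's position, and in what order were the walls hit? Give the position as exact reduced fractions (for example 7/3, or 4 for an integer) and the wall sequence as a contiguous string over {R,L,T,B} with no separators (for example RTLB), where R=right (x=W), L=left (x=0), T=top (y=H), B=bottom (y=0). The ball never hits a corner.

1. t=2/3 → B at (4/3,0); v=(-1,3)
2. t=4/3 → L at (0,4); v=(1,3)
3. t=4/3 → T at (4/3,8); v=(1,-3)

Final position: (4/3,8)
Wall sequence: BLT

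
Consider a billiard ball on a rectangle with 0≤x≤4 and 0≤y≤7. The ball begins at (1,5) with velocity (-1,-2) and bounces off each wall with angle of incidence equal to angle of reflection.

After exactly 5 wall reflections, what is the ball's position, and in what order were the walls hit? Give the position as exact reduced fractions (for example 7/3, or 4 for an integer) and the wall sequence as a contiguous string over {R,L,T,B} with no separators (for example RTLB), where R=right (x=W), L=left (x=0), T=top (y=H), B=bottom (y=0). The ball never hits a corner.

1. t=1 → L at (0,3); v=(1,-2)
2. t=3/2 → B at (3/2,0); v=(1,2)
3. t=5/2 → R at (4,5); v=(-1,2)
4. t=1 → T at (3,7); v=(-1,-2)
5. t=3 → L at (0,1); v=(1,-2)

Final position: (0,1)
Wall sequence: LBRTL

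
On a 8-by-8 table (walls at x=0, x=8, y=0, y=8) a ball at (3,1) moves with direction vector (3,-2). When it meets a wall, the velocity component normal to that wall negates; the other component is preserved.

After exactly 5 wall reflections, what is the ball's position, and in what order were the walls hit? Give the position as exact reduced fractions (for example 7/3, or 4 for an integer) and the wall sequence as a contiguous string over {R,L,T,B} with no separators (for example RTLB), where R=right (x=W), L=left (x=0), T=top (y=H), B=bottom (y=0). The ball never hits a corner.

Final position: (8,3)
Wall sequence: BRLTR

1. t=1/2 → B at (9/2,0); v=(3,2)
2. t=7/6 → R at (8,7/3); v=(-3,2)
3. t=8/3 → L at (0,23/3); v=(3,2)
4. t=1/6 → T at (1/2,8); v=(3,-2)
5. t=5/2 → R at (8,3); v=(-3,-2)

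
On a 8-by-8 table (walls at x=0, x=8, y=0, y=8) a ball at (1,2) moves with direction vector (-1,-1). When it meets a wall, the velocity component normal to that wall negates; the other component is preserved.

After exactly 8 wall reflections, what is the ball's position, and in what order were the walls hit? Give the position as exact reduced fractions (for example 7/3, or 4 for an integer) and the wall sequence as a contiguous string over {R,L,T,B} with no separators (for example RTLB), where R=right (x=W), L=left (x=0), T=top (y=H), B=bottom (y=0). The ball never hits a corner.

1. t=1 → L at (0,1); v=(1,-1)
2. t=1 → B at (1,0); v=(1,1)
3. t=7 → R at (8,7); v=(-1,1)
4. t=1 → T at (7,8); v=(-1,-1)
5. t=7 → L at (0,1); v=(1,-1)
6. t=1 → B at (1,0); v=(1,1)
7. t=7 → R at (8,7); v=(-1,1)
8. t=1 → T at (7,8); v=(-1,-1)

Final position: (7,8)
Wall sequence: LBRTLBRT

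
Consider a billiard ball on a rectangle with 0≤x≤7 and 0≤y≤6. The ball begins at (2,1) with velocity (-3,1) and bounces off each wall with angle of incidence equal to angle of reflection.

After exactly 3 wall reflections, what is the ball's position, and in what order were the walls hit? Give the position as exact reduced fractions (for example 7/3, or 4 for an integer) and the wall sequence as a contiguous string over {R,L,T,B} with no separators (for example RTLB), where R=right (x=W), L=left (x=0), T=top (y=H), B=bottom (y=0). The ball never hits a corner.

1. t=2/3 → L at (0,5/3); v=(3,1)
2. t=7/3 → R at (7,4); v=(-3,1)
3. t=2 → T at (1,6); v=(-3,-1)

Final position: (1,6)
Wall sequence: LRT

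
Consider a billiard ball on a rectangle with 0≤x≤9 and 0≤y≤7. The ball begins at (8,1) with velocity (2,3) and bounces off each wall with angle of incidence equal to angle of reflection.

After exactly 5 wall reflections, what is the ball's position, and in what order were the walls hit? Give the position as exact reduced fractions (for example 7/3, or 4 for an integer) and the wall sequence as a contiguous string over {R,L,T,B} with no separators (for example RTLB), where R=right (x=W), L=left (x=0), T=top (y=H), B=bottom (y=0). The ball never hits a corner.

1. t=1/2 → R at (9,5/2); v=(-2,3)
2. t=3/2 → T at (6,7); v=(-2,-3)
3. t=7/3 → B at (4/3,0); v=(-2,3)
4. t=2/3 → L at (0,2); v=(2,3)
5. t=5/3 → T at (10/3,7); v=(2,-3)

Final position: (10/3,7)
Wall sequence: RTBLT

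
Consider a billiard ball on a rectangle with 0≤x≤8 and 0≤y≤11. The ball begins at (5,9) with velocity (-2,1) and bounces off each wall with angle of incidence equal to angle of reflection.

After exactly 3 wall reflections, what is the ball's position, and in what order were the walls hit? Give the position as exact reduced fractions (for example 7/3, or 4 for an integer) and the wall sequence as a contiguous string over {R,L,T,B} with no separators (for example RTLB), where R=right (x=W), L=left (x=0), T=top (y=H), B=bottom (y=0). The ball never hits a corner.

1. t=2 → T at (1,11); v=(-2,-1)
2. t=1/2 → L at (0,21/2); v=(2,-1)
3. t=4 → R at (8,13/2); v=(-2,-1)

Final position: (8,13/2)
Wall sequence: TLR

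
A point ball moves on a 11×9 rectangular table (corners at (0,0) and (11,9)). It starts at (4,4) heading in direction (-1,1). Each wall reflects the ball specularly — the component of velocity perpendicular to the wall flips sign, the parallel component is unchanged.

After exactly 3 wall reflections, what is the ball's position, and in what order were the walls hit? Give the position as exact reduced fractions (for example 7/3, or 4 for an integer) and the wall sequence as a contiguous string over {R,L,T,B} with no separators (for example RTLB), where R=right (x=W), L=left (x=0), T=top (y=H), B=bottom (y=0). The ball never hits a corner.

1. t=4 → L at (0,8); v=(1,1)
2. t=1 → T at (1,9); v=(1,-1)
3. t=9 → B at (10,0); v=(1,1)

Final position: (10,0)
Wall sequence: LTB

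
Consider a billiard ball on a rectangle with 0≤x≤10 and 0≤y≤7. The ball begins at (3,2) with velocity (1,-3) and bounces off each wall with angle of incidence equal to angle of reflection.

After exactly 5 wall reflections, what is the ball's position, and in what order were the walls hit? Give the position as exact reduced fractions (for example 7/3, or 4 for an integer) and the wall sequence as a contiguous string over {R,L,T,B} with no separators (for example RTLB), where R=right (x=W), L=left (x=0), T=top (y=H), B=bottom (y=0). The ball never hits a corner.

Final position: (28/3,7)
Wall sequence: BTBRT

1. t=2/3 → B at (11/3,0); v=(1,3)
2. t=7/3 → T at (6,7); v=(1,-3)
3. t=7/3 → B at (25/3,0); v=(1,3)
4. t=5/3 → R at (10,5); v=(-1,3)
5. t=2/3 → T at (28/3,7); v=(-1,-3)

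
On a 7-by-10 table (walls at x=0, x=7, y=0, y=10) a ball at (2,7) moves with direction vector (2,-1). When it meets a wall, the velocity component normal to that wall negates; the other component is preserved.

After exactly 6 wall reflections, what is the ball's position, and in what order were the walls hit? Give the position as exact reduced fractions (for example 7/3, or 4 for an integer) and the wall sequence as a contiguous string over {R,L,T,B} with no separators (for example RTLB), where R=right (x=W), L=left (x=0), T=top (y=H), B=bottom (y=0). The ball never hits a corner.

Final position: (7,19/2)
Wall sequence: RLBRLR

1. t=5/2 → R at (7,9/2); v=(-2,-1)
2. t=7/2 → L at (0,1); v=(2,-1)
3. t=1 → B at (2,0); v=(2,1)
4. t=5/2 → R at (7,5/2); v=(-2,1)
5. t=7/2 → L at (0,6); v=(2,1)
6. t=7/2 → R at (7,19/2); v=(-2,1)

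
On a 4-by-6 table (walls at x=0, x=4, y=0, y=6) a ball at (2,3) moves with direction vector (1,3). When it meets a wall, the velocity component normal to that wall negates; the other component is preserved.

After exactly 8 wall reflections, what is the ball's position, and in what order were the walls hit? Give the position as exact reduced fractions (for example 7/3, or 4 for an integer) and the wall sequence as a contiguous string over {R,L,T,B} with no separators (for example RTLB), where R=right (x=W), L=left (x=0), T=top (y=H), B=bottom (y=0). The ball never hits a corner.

1. t=1 → T at (3,6); v=(1,-3)
2. t=1 → R at (4,3); v=(-1,-3)
3. t=1 → B at (3,0); v=(-1,3)
4. t=2 → T at (1,6); v=(-1,-3)
5. t=1 → L at (0,3); v=(1,-3)
6. t=1 → B at (1,0); v=(1,3)
7. t=2 → T at (3,6); v=(1,-3)
8. t=1 → R at (4,3); v=(-1,-3)

Final position: (4,3)
Wall sequence: TRBTLBTR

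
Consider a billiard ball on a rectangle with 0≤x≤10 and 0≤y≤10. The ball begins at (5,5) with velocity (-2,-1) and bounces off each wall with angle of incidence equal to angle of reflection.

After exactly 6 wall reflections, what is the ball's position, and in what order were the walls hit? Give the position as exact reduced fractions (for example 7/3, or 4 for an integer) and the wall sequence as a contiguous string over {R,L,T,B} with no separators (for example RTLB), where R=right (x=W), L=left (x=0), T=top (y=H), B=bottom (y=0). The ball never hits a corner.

1. t=5/2 → L at (0,5/2); v=(2,-1)
2. t=5/2 → B at (5,0); v=(2,1)
3. t=5/2 → R at (10,5/2); v=(-2,1)
4. t=5 → L at (0,15/2); v=(2,1)
5. t=5/2 → T at (5,10); v=(2,-1)
6. t=5/2 → R at (10,15/2); v=(-2,-1)

Final position: (10,15/2)
Wall sequence: LBRLTR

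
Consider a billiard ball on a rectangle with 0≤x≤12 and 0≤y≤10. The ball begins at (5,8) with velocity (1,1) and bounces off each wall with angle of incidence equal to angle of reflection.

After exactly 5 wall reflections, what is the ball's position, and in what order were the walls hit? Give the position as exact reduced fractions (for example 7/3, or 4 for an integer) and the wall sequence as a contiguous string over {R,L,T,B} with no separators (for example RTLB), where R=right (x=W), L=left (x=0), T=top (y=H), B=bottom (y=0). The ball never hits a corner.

1. t=2 → T at (7,10); v=(1,-1)
2. t=5 → R at (12,5); v=(-1,-1)
3. t=5 → B at (7,0); v=(-1,1)
4. t=7 → L at (0,7); v=(1,1)
5. t=3 → T at (3,10); v=(1,-1)

Final position: (3,10)
Wall sequence: TRBLT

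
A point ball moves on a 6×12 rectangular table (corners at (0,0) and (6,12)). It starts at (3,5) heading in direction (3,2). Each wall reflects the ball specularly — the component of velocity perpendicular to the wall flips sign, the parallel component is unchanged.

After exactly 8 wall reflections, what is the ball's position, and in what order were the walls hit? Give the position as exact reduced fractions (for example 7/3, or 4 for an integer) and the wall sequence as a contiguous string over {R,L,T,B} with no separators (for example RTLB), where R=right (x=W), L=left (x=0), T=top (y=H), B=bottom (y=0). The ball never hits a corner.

Final position: (0,3)
Wall sequence: RLTRLRBL

1. t=1 → R at (6,7); v=(-3,2)
2. t=2 → L at (0,11); v=(3,2)
3. t=1/2 → T at (3/2,12); v=(3,-2)
4. t=3/2 → R at (6,9); v=(-3,-2)
5. t=2 → L at (0,5); v=(3,-2)
6. t=2 → R at (6,1); v=(-3,-2)
7. t=1/2 → B at (9/2,0); v=(-3,2)
8. t=3/2 → L at (0,3); v=(3,2)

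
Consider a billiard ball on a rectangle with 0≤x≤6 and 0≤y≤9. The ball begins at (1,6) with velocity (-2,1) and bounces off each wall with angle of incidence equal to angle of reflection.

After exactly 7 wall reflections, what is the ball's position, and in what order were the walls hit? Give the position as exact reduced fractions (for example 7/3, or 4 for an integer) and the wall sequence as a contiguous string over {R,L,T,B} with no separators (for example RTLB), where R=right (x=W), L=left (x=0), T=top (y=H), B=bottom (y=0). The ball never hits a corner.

1. t=1/2 → L at (0,13/2); v=(2,1)
2. t=5/2 → T at (5,9); v=(2,-1)
3. t=1/2 → R at (6,17/2); v=(-2,-1)
4. t=3 → L at (0,11/2); v=(2,-1)
5. t=3 → R at (6,5/2); v=(-2,-1)
6. t=5/2 → B at (1,0); v=(-2,1)
7. t=1/2 → L at (0,1/2); v=(2,1)

Final position: (0,1/2)
Wall sequence: LTRLRBL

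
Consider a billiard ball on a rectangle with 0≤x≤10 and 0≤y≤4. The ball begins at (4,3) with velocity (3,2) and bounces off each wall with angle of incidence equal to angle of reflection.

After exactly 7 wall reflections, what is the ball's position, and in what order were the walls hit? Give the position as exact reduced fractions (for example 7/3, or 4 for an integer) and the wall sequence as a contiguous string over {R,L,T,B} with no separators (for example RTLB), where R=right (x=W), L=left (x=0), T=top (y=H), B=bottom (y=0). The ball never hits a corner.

Final position: (19/2,4)
Wall sequence: TRBTLBT

1. t=1/2 → T at (11/2,4); v=(3,-2)
2. t=3/2 → R at (10,1); v=(-3,-2)
3. t=1/2 → B at (17/2,0); v=(-3,2)
4. t=2 → T at (5/2,4); v=(-3,-2)
5. t=5/6 → L at (0,7/3); v=(3,-2)
6. t=7/6 → B at (7/2,0); v=(3,2)
7. t=2 → T at (19/2,4); v=(3,-2)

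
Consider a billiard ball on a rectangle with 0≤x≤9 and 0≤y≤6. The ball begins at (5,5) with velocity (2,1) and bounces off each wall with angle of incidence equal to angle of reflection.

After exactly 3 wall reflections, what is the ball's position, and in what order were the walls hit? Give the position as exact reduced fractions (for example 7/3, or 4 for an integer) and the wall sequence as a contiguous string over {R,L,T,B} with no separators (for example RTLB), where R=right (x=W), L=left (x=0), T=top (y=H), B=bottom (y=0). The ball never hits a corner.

1. t=1 → T at (7,6); v=(2,-1)
2. t=1 → R at (9,5); v=(-2,-1)
3. t=9/2 → L at (0,1/2); v=(2,-1)

Final position: (0,1/2)
Wall sequence: TRL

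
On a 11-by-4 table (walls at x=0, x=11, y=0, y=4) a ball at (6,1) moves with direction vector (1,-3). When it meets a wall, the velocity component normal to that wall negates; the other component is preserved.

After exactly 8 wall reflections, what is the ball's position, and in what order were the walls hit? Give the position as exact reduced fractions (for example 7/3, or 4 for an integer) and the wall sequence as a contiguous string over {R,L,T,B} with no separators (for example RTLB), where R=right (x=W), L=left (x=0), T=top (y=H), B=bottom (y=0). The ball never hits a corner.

Final position: (23/3,0)
Wall sequence: BTBTRBTB

1. t=1/3 → B at (19/3,0); v=(1,3)
2. t=4/3 → T at (23/3,4); v=(1,-3)
3. t=4/3 → B at (9,0); v=(1,3)
4. t=4/3 → T at (31/3,4); v=(1,-3)
5. t=2/3 → R at (11,2); v=(-1,-3)
6. t=2/3 → B at (31/3,0); v=(-1,3)
7. t=4/3 → T at (9,4); v=(-1,-3)
8. t=4/3 → B at (23/3,0); v=(-1,3)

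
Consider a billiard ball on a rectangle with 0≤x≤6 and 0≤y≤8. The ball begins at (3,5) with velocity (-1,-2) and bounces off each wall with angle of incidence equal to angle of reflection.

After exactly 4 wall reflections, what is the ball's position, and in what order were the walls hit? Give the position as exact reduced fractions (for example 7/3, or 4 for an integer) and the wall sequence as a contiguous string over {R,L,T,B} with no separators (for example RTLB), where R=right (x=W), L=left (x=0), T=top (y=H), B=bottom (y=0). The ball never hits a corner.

1. t=5/2 → B at (1/2,0); v=(-1,2)
2. t=1/2 → L at (0,1); v=(1,2)
3. t=7/2 → T at (7/2,8); v=(1,-2)
4. t=5/2 → R at (6,3); v=(-1,-2)

Final position: (6,3)
Wall sequence: BLTR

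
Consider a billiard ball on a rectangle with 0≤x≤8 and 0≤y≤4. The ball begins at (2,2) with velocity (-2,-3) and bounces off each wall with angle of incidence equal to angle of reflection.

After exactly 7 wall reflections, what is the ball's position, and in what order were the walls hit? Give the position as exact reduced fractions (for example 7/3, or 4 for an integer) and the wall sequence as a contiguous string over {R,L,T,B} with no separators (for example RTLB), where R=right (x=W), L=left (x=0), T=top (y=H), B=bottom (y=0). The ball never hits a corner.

1. t=2/3 → B at (2/3,0); v=(-2,3)
2. t=1/3 → L at (0,1); v=(2,3)
3. t=1 → T at (2,4); v=(2,-3)
4. t=4/3 → B at (14/3,0); v=(2,3)
5. t=4/3 → T at (22/3,4); v=(2,-3)
6. t=1/3 → R at (8,3); v=(-2,-3)
7. t=1 → B at (6,0); v=(-2,3)

Final position: (6,0)
Wall sequence: BLTBTRB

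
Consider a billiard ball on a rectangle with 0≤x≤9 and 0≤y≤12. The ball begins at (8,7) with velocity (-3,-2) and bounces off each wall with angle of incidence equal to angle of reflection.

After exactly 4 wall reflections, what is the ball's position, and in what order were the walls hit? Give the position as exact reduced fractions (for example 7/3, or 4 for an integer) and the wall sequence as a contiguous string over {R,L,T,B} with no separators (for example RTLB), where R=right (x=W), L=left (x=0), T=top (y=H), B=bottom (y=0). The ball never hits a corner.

1. t=8/3 → L at (0,5/3); v=(3,-2)
2. t=5/6 → B at (5/2,0); v=(3,2)
3. t=13/6 → R at (9,13/3); v=(-3,2)
4. t=3 → L at (0,31/3); v=(3,2)

Final position: (0,31/3)
Wall sequence: LBRL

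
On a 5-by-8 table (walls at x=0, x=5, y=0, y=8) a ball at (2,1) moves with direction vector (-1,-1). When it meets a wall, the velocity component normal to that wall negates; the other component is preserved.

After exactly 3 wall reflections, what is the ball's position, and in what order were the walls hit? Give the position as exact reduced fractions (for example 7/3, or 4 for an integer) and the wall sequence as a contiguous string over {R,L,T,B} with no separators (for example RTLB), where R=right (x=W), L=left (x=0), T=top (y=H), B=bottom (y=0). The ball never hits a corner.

Final position: (5,6)
Wall sequence: BLR

1. t=1 → B at (1,0); v=(-1,1)
2. t=1 → L at (0,1); v=(1,1)
3. t=5 → R at (5,6); v=(-1,1)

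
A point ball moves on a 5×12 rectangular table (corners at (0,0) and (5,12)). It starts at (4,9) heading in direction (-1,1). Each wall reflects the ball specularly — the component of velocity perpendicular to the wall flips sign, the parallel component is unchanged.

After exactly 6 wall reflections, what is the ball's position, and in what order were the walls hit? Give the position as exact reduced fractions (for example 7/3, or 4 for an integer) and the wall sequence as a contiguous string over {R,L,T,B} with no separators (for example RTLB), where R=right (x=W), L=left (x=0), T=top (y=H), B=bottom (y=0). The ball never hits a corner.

Final position: (5,4)
Wall sequence: TLRLBR

1. t=3 → T at (1,12); v=(-1,-1)
2. t=1 → L at (0,11); v=(1,-1)
3. t=5 → R at (5,6); v=(-1,-1)
4. t=5 → L at (0,1); v=(1,-1)
5. t=1 → B at (1,0); v=(1,1)
6. t=4 → R at (5,4); v=(-1,1)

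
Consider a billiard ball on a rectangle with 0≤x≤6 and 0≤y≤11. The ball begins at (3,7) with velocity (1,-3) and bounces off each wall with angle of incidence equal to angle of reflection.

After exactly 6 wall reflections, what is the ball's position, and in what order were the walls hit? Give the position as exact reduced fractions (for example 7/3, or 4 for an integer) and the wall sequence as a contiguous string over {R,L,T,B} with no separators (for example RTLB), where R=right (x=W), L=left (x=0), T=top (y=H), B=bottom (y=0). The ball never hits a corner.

1. t=7/3 → B at (16/3,0); v=(1,3)
2. t=2/3 → R at (6,2); v=(-1,3)
3. t=3 → T at (3,11); v=(-1,-3)
4. t=3 → L at (0,2); v=(1,-3)
5. t=2/3 → B at (2/3,0); v=(1,3)
6. t=11/3 → T at (13/3,11); v=(1,-3)

Final position: (13/3,11)
Wall sequence: BRTLBT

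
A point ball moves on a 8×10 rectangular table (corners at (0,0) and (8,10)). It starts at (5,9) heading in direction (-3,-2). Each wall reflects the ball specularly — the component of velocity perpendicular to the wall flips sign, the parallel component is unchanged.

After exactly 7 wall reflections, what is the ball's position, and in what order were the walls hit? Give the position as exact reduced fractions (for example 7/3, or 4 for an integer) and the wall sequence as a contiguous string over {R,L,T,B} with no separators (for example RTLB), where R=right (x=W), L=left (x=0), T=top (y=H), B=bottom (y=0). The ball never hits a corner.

1. t=5/3 → L at (0,17/3); v=(3,-2)
2. t=8/3 → R at (8,1/3); v=(-3,-2)
3. t=1/6 → B at (15/2,0); v=(-3,2)
4. t=5/2 → L at (0,5); v=(3,2)
5. t=5/2 → T at (15/2,10); v=(3,-2)
6. t=1/6 → R at (8,29/3); v=(-3,-2)
7. t=8/3 → L at (0,13/3); v=(3,-2)

Final position: (0,13/3)
Wall sequence: LRBLTRL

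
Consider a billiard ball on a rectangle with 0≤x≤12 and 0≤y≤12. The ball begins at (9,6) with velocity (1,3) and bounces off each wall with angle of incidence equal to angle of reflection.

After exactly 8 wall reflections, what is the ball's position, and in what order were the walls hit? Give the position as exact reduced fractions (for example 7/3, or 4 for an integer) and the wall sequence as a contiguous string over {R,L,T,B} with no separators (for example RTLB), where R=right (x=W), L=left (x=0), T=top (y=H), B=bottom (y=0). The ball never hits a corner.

1. t=2 → T at (11,12); v=(1,-3)
2. t=1 → R at (12,9); v=(-1,-3)
3. t=3 → B at (9,0); v=(-1,3)
4. t=4 → T at (5,12); v=(-1,-3)
5. t=4 → B at (1,0); v=(-1,3)
6. t=1 → L at (0,3); v=(1,3)
7. t=3 → T at (3,12); v=(1,-3)
8. t=4 → B at (7,0); v=(1,3)

Final position: (7,0)
Wall sequence: TRBTBLTB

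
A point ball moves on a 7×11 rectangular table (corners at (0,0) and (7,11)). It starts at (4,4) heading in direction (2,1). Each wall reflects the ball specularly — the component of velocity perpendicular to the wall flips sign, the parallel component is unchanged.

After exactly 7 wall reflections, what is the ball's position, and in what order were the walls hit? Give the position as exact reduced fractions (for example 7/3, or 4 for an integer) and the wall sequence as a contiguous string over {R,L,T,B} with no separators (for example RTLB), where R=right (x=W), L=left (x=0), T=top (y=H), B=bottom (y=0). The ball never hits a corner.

1. t=3/2 → R at (7,11/2); v=(-2,1)
2. t=7/2 → L at (0,9); v=(2,1)
3. t=2 → T at (4,11); v=(2,-1)
4. t=3/2 → R at (7,19/2); v=(-2,-1)
5. t=7/2 → L at (0,6); v=(2,-1)
6. t=7/2 → R at (7,5/2); v=(-2,-1)
7. t=5/2 → B at (2,0); v=(-2,1)

Final position: (2,0)
Wall sequence: RLTRLRB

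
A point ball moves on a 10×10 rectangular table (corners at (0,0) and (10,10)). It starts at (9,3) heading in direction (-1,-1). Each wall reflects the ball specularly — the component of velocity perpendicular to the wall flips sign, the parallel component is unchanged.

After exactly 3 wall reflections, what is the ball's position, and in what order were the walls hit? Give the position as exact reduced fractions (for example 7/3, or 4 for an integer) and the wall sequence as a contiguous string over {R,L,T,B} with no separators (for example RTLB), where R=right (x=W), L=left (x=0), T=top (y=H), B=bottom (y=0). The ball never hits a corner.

1. t=3 → B at (6,0); v=(-1,1)
2. t=6 → L at (0,6); v=(1,1)
3. t=4 → T at (4,10); v=(1,-1)

Final position: (4,10)
Wall sequence: BLT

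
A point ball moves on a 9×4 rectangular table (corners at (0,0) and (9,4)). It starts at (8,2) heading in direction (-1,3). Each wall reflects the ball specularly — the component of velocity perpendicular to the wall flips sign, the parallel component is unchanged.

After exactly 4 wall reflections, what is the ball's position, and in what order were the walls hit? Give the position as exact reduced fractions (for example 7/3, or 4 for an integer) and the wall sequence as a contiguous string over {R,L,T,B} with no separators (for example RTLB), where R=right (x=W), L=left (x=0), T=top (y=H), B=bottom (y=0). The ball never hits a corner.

Final position: (10/3,0)
Wall sequence: TBTB

1. t=2/3 → T at (22/3,4); v=(-1,-3)
2. t=4/3 → B at (6,0); v=(-1,3)
3. t=4/3 → T at (14/3,4); v=(-1,-3)
4. t=4/3 → B at (10/3,0); v=(-1,3)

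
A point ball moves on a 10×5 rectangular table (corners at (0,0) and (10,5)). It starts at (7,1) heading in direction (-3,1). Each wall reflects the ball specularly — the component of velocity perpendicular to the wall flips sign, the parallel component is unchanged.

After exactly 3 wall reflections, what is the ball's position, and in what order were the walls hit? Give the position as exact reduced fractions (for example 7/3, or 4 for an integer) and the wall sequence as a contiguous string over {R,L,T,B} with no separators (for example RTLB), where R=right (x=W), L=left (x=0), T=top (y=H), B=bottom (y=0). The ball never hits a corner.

Final position: (10,10/3)
Wall sequence: LTR

1. t=7/3 → L at (0,10/3); v=(3,1)
2. t=5/3 → T at (5,5); v=(3,-1)
3. t=5/3 → R at (10,10/3); v=(-3,-1)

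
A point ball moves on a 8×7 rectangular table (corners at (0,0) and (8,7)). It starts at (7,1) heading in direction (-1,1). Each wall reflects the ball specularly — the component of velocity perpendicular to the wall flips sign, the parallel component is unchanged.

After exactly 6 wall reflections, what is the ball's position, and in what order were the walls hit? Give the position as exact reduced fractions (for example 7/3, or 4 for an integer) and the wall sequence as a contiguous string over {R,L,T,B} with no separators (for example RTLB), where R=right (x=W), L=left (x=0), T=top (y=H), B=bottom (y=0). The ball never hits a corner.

Final position: (0,4)
Wall sequence: TLBRTL

1. t=6 → T at (1,7); v=(-1,-1)
2. t=1 → L at (0,6); v=(1,-1)
3. t=6 → B at (6,0); v=(1,1)
4. t=2 → R at (8,2); v=(-1,1)
5. t=5 → T at (3,7); v=(-1,-1)
6. t=3 → L at (0,4); v=(1,-1)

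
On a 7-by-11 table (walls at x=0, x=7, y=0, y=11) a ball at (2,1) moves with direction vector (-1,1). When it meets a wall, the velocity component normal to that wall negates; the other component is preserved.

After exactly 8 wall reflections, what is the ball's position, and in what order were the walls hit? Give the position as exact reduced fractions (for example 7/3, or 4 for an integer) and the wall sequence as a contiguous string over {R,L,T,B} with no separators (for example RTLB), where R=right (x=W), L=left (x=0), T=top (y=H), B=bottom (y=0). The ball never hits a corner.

Final position: (2,11)
Wall sequence: LRTLBRLT

1. t=2 → L at (0,3); v=(1,1)
2. t=7 → R at (7,10); v=(-1,1)
3. t=1 → T at (6,11); v=(-1,-1)
4. t=6 → L at (0,5); v=(1,-1)
5. t=5 → B at (5,0); v=(1,1)
6. t=2 → R at (7,2); v=(-1,1)
7. t=7 → L at (0,9); v=(1,1)
8. t=2 → T at (2,11); v=(1,-1)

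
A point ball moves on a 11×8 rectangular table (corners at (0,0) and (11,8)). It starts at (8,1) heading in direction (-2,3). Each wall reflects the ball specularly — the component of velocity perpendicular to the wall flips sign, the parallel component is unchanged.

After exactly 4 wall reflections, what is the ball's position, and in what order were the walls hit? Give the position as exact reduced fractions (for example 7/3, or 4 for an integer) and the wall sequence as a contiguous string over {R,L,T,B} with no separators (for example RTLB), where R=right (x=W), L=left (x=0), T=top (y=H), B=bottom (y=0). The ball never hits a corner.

Final position: (22/3,8)
Wall sequence: TLBT

1. t=7/3 → T at (10/3,8); v=(-2,-3)
2. t=5/3 → L at (0,3); v=(2,-3)
3. t=1 → B at (2,0); v=(2,3)
4. t=8/3 → T at (22/3,8); v=(2,-3)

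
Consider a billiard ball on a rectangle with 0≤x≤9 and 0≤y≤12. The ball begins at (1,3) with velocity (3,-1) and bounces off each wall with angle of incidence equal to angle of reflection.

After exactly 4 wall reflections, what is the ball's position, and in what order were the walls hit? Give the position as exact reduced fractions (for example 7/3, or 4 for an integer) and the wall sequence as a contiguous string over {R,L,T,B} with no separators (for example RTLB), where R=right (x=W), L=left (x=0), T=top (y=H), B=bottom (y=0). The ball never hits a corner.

1. t=8/3 → R at (9,1/3); v=(-3,-1)
2. t=1/3 → B at (8,0); v=(-3,1)
3. t=8/3 → L at (0,8/3); v=(3,1)
4. t=3 → R at (9,17/3); v=(-3,1)

Final position: (9,17/3)
Wall sequence: RBLR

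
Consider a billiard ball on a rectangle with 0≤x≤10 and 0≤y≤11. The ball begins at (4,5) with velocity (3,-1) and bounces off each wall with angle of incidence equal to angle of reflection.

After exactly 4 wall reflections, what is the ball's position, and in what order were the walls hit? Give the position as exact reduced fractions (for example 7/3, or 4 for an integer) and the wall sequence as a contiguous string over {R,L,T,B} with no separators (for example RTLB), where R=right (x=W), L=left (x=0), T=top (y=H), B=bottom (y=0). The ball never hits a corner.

1. t=2 → R at (10,3); v=(-3,-1)
2. t=3 → B at (1,0); v=(-3,1)
3. t=1/3 → L at (0,1/3); v=(3,1)
4. t=10/3 → R at (10,11/3); v=(-3,1)

Final position: (10,11/3)
Wall sequence: RBLR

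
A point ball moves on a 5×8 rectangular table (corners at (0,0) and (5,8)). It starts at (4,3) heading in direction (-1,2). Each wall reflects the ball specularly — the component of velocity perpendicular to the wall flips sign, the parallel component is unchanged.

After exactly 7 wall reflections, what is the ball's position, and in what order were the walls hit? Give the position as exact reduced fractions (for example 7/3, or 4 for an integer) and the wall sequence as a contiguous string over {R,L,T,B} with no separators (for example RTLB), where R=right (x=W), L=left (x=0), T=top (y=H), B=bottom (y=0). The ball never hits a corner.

1. t=5/2 → T at (3/2,8); v=(-1,-2)
2. t=3/2 → L at (0,5); v=(1,-2)
3. t=5/2 → B at (5/2,0); v=(1,2)
4. t=5/2 → R at (5,5); v=(-1,2)
5. t=3/2 → T at (7/2,8); v=(-1,-2)
6. t=7/2 → L at (0,1); v=(1,-2)
7. t=1/2 → B at (1/2,0); v=(1,2)

Final position: (1/2,0)
Wall sequence: TLBRTLB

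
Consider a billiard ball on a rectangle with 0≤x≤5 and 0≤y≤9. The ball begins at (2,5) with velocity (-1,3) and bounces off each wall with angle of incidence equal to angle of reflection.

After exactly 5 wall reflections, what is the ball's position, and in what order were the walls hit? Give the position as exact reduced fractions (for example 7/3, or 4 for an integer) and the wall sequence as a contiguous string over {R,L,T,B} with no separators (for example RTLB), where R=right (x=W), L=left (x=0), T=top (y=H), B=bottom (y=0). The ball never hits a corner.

Final position: (14/3,9)
Wall sequence: TLBRT

1. t=4/3 → T at (2/3,9); v=(-1,-3)
2. t=2/3 → L at (0,7); v=(1,-3)
3. t=7/3 → B at (7/3,0); v=(1,3)
4. t=8/3 → R at (5,8); v=(-1,3)
5. t=1/3 → T at (14/3,9); v=(-1,-3)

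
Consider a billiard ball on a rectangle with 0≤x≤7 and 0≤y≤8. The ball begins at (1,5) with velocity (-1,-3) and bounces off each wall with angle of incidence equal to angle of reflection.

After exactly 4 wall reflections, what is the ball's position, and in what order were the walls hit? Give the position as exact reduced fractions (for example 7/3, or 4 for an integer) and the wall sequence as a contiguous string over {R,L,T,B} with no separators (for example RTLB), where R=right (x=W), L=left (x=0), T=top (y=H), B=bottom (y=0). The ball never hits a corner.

1. t=1 → L at (0,2); v=(1,-3)
2. t=2/3 → B at (2/3,0); v=(1,3)
3. t=8/3 → T at (10/3,8); v=(1,-3)
4. t=8/3 → B at (6,0); v=(1,3)

Final position: (6,0)
Wall sequence: LBTB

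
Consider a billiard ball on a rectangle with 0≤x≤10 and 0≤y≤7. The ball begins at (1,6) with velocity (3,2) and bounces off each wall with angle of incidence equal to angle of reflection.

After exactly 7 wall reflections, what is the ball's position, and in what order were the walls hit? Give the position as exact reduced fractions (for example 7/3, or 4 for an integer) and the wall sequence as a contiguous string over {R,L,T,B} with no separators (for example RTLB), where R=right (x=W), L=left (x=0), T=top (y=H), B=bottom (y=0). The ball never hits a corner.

1. t=1/2 → T at (5/2,7); v=(3,-2)
2. t=5/2 → R at (10,2); v=(-3,-2)
3. t=1 → B at (7,0); v=(-3,2)
4. t=7/3 → L at (0,14/3); v=(3,2)
5. t=7/6 → T at (7/2,7); v=(3,-2)
6. t=13/6 → R at (10,8/3); v=(-3,-2)
7. t=4/3 → B at (6,0); v=(-3,2)

Final position: (6,0)
Wall sequence: TRBLTRB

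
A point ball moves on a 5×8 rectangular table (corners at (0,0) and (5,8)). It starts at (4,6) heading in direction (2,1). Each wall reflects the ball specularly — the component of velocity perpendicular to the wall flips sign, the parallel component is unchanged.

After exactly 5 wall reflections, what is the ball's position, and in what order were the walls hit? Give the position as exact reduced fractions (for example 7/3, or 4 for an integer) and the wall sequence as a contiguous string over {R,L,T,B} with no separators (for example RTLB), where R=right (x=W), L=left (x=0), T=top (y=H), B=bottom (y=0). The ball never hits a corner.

1. t=1/2 → R at (5,13/2); v=(-2,1)
2. t=3/2 → T at (2,8); v=(-2,-1)
3. t=1 → L at (0,7); v=(2,-1)
4. t=5/2 → R at (5,9/2); v=(-2,-1)
5. t=5/2 → L at (0,2); v=(2,-1)

Final position: (0,2)
Wall sequence: RTLRL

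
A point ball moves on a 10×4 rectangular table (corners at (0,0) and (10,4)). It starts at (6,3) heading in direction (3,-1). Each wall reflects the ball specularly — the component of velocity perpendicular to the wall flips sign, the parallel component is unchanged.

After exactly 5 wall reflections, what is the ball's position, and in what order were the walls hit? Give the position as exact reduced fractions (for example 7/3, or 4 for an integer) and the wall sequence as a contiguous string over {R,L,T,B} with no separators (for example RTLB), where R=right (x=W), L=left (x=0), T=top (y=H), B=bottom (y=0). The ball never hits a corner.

Final position: (10,3)
Wall sequence: RBLTR

1. t=4/3 → R at (10,5/3); v=(-3,-1)
2. t=5/3 → B at (5,0); v=(-3,1)
3. t=5/3 → L at (0,5/3); v=(3,1)
4. t=7/3 → T at (7,4); v=(3,-1)
5. t=1 → R at (10,3); v=(-3,-1)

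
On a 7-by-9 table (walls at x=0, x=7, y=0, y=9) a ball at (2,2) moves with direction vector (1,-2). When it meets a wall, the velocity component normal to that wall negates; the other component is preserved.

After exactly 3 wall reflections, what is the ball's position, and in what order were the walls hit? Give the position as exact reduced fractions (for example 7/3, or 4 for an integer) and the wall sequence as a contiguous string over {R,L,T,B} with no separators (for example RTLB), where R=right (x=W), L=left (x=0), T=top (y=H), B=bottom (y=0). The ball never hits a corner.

1. t=1 → B at (3,0); v=(1,2)
2. t=4 → R at (7,8); v=(-1,2)
3. t=1/2 → T at (13/2,9); v=(-1,-2)

Final position: (13/2,9)
Wall sequence: BRT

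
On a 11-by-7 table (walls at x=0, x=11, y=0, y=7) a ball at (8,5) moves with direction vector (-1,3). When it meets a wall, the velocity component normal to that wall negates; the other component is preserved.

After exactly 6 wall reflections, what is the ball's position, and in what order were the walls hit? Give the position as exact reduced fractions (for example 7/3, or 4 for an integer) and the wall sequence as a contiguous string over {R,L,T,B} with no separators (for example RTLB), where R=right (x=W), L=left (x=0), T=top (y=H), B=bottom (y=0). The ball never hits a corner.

Final position: (2,7)
Wall sequence: TBTBLT

1. t=2/3 → T at (22/3,7); v=(-1,-3)
2. t=7/3 → B at (5,0); v=(-1,3)
3. t=7/3 → T at (8/3,7); v=(-1,-3)
4. t=7/3 → B at (1/3,0); v=(-1,3)
5. t=1/3 → L at (0,1); v=(1,3)
6. t=2 → T at (2,7); v=(1,-3)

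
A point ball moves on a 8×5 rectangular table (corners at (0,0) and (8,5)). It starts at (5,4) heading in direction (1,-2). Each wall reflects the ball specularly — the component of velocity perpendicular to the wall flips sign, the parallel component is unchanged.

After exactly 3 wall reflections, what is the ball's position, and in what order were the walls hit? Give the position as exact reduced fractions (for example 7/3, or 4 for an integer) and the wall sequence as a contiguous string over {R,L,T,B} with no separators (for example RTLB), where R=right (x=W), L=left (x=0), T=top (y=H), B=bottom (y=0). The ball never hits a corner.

Final position: (13/2,5)
Wall sequence: BRT

1. t=2 → B at (7,0); v=(1,2)
2. t=1 → R at (8,2); v=(-1,2)
3. t=3/2 → T at (13/2,5); v=(-1,-2)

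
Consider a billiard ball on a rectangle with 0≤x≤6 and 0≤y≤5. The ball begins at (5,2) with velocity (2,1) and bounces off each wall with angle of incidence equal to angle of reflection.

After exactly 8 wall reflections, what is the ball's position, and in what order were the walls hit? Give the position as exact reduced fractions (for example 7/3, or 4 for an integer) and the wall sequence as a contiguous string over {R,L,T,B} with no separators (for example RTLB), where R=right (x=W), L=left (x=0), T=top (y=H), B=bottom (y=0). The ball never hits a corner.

Final position: (5,5)
Wall sequence: RTLRBLRT

1. t=1/2 → R at (6,5/2); v=(-2,1)
2. t=5/2 → T at (1,5); v=(-2,-1)
3. t=1/2 → L at (0,9/2); v=(2,-1)
4. t=3 → R at (6,3/2); v=(-2,-1)
5. t=3/2 → B at (3,0); v=(-2,1)
6. t=3/2 → L at (0,3/2); v=(2,1)
7. t=3 → R at (6,9/2); v=(-2,1)
8. t=1/2 → T at (5,5); v=(-2,-1)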